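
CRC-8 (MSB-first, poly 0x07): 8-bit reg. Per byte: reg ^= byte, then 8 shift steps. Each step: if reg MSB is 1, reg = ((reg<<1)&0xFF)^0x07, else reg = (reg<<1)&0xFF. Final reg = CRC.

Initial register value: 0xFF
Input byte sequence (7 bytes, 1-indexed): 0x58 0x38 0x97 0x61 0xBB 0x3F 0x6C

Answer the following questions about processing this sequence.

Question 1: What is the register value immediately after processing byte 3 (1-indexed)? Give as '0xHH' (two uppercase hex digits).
Answer: 0xE3

Derivation:
After byte 1 (0x58): reg=0x7C
After byte 2 (0x38): reg=0xDB
After byte 3 (0x97): reg=0xE3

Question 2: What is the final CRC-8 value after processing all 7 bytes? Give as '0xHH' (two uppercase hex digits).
Answer: 0x22

Derivation:
After byte 1 (0x58): reg=0x7C
After byte 2 (0x38): reg=0xDB
After byte 3 (0x97): reg=0xE3
After byte 4 (0x61): reg=0x87
After byte 5 (0xBB): reg=0xB4
After byte 6 (0x3F): reg=0xB8
After byte 7 (0x6C): reg=0x22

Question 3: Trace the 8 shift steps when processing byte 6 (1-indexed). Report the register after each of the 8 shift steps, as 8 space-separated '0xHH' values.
After byte 1 (0x58): reg=0x7C
After byte 2 (0x38): reg=0xDB
After byte 3 (0x97): reg=0xE3
After byte 4 (0x61): reg=0x87
After byte 5 (0xBB): reg=0xB4
Register before byte 6: 0xB4
After XOR with byte 0x3F: 0x8B

Answer: 0x11 0x22 0x44 0x88 0x17 0x2E 0x5C 0xB8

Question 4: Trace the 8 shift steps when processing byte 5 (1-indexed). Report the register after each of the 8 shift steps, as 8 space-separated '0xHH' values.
After byte 1 (0x58): reg=0x7C
After byte 2 (0x38): reg=0xDB
After byte 3 (0x97): reg=0xE3
After byte 4 (0x61): reg=0x87
Register before byte 5: 0x87
After XOR with byte 0xBB: 0x3C

Answer: 0x78 0xF0 0xE7 0xC9 0x95 0x2D 0x5A 0xB4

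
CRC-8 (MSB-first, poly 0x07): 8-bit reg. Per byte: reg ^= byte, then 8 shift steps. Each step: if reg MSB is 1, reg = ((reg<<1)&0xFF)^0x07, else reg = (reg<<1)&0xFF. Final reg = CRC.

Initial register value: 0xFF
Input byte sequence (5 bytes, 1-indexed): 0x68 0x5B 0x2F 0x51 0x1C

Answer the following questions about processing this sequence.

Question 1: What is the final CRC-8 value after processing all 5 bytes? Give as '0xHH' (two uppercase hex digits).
Answer: 0xB3

Derivation:
After byte 1 (0x68): reg=0xEC
After byte 2 (0x5B): reg=0x0C
After byte 3 (0x2F): reg=0xE9
After byte 4 (0x51): reg=0x21
After byte 5 (0x1C): reg=0xB3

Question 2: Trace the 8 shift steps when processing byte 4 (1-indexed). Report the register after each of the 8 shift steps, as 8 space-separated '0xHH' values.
After byte 1 (0x68): reg=0xEC
After byte 2 (0x5B): reg=0x0C
After byte 3 (0x2F): reg=0xE9
Register before byte 4: 0xE9
After XOR with byte 0x51: 0xB8

Answer: 0x77 0xEE 0xDB 0xB1 0x65 0xCA 0x93 0x21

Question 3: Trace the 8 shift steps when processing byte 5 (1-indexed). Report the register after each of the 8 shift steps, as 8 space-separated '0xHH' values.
Answer: 0x7A 0xF4 0xEF 0xD9 0xB5 0x6D 0xDA 0xB3

Derivation:
After byte 1 (0x68): reg=0xEC
After byte 2 (0x5B): reg=0x0C
After byte 3 (0x2F): reg=0xE9
After byte 4 (0x51): reg=0x21
Register before byte 5: 0x21
After XOR with byte 0x1C: 0x3D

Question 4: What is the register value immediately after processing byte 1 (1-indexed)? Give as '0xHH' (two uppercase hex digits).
Answer: 0xEC

Derivation:
After byte 1 (0x68): reg=0xEC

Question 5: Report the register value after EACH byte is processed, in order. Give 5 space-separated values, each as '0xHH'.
0xEC 0x0C 0xE9 0x21 0xB3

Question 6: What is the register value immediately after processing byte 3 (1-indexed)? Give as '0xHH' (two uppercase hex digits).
Answer: 0xE9

Derivation:
After byte 1 (0x68): reg=0xEC
After byte 2 (0x5B): reg=0x0C
After byte 3 (0x2F): reg=0xE9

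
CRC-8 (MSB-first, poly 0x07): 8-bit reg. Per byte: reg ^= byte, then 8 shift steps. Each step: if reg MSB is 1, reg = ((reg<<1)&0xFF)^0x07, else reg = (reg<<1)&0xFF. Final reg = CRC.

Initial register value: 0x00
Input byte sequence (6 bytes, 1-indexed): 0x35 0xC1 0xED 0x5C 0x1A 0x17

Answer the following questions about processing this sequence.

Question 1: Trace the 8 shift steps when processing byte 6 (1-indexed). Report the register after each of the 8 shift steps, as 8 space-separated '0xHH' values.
After byte 1 (0x35): reg=0x8B
After byte 2 (0xC1): reg=0xF1
After byte 3 (0xED): reg=0x54
After byte 4 (0x5C): reg=0x38
After byte 5 (0x1A): reg=0xEE
Register before byte 6: 0xEE
After XOR with byte 0x17: 0xF9

Answer: 0xF5 0xED 0xDD 0xBD 0x7D 0xFA 0xF3 0xE1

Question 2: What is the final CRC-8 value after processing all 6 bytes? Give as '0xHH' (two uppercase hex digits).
After byte 1 (0x35): reg=0x8B
After byte 2 (0xC1): reg=0xF1
After byte 3 (0xED): reg=0x54
After byte 4 (0x5C): reg=0x38
After byte 5 (0x1A): reg=0xEE
After byte 6 (0x17): reg=0xE1

Answer: 0xE1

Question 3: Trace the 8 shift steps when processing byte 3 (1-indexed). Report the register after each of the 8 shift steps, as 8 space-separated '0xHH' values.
After byte 1 (0x35): reg=0x8B
After byte 2 (0xC1): reg=0xF1
Register before byte 3: 0xF1
After XOR with byte 0xED: 0x1C

Answer: 0x38 0x70 0xE0 0xC7 0x89 0x15 0x2A 0x54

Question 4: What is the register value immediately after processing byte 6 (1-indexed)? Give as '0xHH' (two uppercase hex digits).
Answer: 0xE1

Derivation:
After byte 1 (0x35): reg=0x8B
After byte 2 (0xC1): reg=0xF1
After byte 3 (0xED): reg=0x54
After byte 4 (0x5C): reg=0x38
After byte 5 (0x1A): reg=0xEE
After byte 6 (0x17): reg=0xE1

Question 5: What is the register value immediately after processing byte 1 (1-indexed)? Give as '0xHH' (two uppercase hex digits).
After byte 1 (0x35): reg=0x8B

Answer: 0x8B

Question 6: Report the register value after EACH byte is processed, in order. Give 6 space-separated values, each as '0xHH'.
0x8B 0xF1 0x54 0x38 0xEE 0xE1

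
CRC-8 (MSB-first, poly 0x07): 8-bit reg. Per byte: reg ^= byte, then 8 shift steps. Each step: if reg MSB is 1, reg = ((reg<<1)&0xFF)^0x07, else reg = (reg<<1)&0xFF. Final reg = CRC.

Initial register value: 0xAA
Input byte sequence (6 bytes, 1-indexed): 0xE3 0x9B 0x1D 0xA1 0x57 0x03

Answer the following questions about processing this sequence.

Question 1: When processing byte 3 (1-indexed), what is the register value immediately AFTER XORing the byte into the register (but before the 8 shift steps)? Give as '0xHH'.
Answer: 0x33

Derivation:
Register before byte 3: 0x2E
Byte 3: 0x1D
0x2E XOR 0x1D = 0x33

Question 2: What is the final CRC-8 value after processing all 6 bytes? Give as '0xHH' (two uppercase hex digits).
After byte 1 (0xE3): reg=0xF8
After byte 2 (0x9B): reg=0x2E
After byte 3 (0x1D): reg=0x99
After byte 4 (0xA1): reg=0xA8
After byte 5 (0x57): reg=0xF3
After byte 6 (0x03): reg=0xDE

Answer: 0xDE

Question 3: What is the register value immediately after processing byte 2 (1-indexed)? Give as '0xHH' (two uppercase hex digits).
After byte 1 (0xE3): reg=0xF8
After byte 2 (0x9B): reg=0x2E

Answer: 0x2E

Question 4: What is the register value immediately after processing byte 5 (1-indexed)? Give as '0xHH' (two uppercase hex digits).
After byte 1 (0xE3): reg=0xF8
After byte 2 (0x9B): reg=0x2E
After byte 3 (0x1D): reg=0x99
After byte 4 (0xA1): reg=0xA8
After byte 5 (0x57): reg=0xF3

Answer: 0xF3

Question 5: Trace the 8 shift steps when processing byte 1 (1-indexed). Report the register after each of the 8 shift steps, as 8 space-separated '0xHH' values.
Answer: 0x92 0x23 0x46 0x8C 0x1F 0x3E 0x7C 0xF8

Derivation:
Register before byte 1: 0xAA
After XOR with byte 0xE3: 0x49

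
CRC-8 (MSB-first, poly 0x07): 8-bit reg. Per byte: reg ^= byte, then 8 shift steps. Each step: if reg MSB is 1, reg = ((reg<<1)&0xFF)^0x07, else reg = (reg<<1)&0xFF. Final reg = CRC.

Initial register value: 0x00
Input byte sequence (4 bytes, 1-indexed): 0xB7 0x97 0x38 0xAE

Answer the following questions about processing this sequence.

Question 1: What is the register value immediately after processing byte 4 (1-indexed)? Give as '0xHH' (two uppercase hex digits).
After byte 1 (0xB7): reg=0x0C
After byte 2 (0x97): reg=0xC8
After byte 3 (0x38): reg=0xDE
After byte 4 (0xAE): reg=0x57

Answer: 0x57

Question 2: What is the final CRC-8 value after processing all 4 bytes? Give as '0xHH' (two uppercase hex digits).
Answer: 0x57

Derivation:
After byte 1 (0xB7): reg=0x0C
After byte 2 (0x97): reg=0xC8
After byte 3 (0x38): reg=0xDE
After byte 4 (0xAE): reg=0x57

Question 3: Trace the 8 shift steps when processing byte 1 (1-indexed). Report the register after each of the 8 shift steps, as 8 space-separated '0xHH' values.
Answer: 0x69 0xD2 0xA3 0x41 0x82 0x03 0x06 0x0C

Derivation:
Register before byte 1: 0x00
After XOR with byte 0xB7: 0xB7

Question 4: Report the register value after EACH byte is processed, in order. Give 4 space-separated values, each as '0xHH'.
0x0C 0xC8 0xDE 0x57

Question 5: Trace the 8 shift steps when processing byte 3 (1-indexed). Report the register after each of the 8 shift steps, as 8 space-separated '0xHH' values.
After byte 1 (0xB7): reg=0x0C
After byte 2 (0x97): reg=0xC8
Register before byte 3: 0xC8
After XOR with byte 0x38: 0xF0

Answer: 0xE7 0xC9 0x95 0x2D 0x5A 0xB4 0x6F 0xDE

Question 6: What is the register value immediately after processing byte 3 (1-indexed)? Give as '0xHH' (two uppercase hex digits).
Answer: 0xDE

Derivation:
After byte 1 (0xB7): reg=0x0C
After byte 2 (0x97): reg=0xC8
After byte 3 (0x38): reg=0xDE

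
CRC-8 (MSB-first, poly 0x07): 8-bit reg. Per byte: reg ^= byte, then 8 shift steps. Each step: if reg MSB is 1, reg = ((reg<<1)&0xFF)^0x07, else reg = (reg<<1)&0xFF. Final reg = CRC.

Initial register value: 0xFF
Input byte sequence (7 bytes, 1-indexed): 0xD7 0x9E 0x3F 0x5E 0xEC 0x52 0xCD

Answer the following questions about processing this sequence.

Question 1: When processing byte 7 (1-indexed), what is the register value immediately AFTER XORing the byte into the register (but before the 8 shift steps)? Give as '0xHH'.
Answer: 0x3B

Derivation:
Register before byte 7: 0xF6
Byte 7: 0xCD
0xF6 XOR 0xCD = 0x3B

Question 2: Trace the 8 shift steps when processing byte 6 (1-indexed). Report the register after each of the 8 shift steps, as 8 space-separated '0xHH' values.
Answer: 0x96 0x2B 0x56 0xAC 0x5F 0xBE 0x7B 0xF6

Derivation:
After byte 1 (0xD7): reg=0xD8
After byte 2 (0x9E): reg=0xD5
After byte 3 (0x3F): reg=0x98
After byte 4 (0x5E): reg=0x5C
After byte 5 (0xEC): reg=0x19
Register before byte 6: 0x19
After XOR with byte 0x52: 0x4B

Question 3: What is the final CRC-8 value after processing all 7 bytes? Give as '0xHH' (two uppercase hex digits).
After byte 1 (0xD7): reg=0xD8
After byte 2 (0x9E): reg=0xD5
After byte 3 (0x3F): reg=0x98
After byte 4 (0x5E): reg=0x5C
After byte 5 (0xEC): reg=0x19
After byte 6 (0x52): reg=0xF6
After byte 7 (0xCD): reg=0xA1

Answer: 0xA1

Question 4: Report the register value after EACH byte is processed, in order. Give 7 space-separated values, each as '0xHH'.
0xD8 0xD5 0x98 0x5C 0x19 0xF6 0xA1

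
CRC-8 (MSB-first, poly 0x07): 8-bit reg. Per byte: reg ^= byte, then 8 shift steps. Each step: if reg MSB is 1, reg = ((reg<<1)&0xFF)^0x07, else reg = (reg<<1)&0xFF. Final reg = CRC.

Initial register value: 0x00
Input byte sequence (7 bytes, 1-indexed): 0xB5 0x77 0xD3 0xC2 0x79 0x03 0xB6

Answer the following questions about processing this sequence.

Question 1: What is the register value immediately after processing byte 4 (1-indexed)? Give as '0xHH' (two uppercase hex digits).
Answer: 0x62

Derivation:
After byte 1 (0xB5): reg=0x02
After byte 2 (0x77): reg=0x4C
After byte 3 (0xD3): reg=0xD4
After byte 4 (0xC2): reg=0x62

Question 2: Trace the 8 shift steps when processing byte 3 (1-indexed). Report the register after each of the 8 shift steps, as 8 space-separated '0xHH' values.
After byte 1 (0xB5): reg=0x02
After byte 2 (0x77): reg=0x4C
Register before byte 3: 0x4C
After XOR with byte 0xD3: 0x9F

Answer: 0x39 0x72 0xE4 0xCF 0x99 0x35 0x6A 0xD4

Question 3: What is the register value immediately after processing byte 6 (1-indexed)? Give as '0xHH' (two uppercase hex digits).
Answer: 0xC9

Derivation:
After byte 1 (0xB5): reg=0x02
After byte 2 (0x77): reg=0x4C
After byte 3 (0xD3): reg=0xD4
After byte 4 (0xC2): reg=0x62
After byte 5 (0x79): reg=0x41
After byte 6 (0x03): reg=0xC9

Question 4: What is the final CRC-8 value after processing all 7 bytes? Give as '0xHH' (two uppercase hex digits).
Answer: 0x7A

Derivation:
After byte 1 (0xB5): reg=0x02
After byte 2 (0x77): reg=0x4C
After byte 3 (0xD3): reg=0xD4
After byte 4 (0xC2): reg=0x62
After byte 5 (0x79): reg=0x41
After byte 6 (0x03): reg=0xC9
After byte 7 (0xB6): reg=0x7A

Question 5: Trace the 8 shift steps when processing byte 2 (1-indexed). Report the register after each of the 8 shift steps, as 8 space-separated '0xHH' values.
After byte 1 (0xB5): reg=0x02
Register before byte 2: 0x02
After XOR with byte 0x77: 0x75

Answer: 0xEA 0xD3 0xA1 0x45 0x8A 0x13 0x26 0x4C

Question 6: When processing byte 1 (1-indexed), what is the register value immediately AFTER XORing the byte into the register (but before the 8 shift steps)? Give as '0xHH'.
Answer: 0xB5

Derivation:
Register before byte 1: 0x00
Byte 1: 0xB5
0x00 XOR 0xB5 = 0xB5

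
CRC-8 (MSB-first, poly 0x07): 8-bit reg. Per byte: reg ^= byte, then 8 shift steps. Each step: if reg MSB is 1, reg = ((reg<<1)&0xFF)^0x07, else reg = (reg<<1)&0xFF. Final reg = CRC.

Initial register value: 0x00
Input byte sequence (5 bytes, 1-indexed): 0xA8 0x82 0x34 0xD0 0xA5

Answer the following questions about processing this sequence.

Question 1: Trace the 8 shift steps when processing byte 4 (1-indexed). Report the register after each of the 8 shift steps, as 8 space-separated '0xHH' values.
Answer: 0xB5 0x6D 0xDA 0xB3 0x61 0xC2 0x83 0x01

Derivation:
After byte 1 (0xA8): reg=0x51
After byte 2 (0x82): reg=0x37
After byte 3 (0x34): reg=0x09
Register before byte 4: 0x09
After XOR with byte 0xD0: 0xD9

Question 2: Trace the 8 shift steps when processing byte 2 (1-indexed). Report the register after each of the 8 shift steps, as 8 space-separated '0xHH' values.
After byte 1 (0xA8): reg=0x51
Register before byte 2: 0x51
After XOR with byte 0x82: 0xD3

Answer: 0xA1 0x45 0x8A 0x13 0x26 0x4C 0x98 0x37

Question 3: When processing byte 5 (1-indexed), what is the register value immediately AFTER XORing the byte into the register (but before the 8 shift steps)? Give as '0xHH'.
Answer: 0xA4

Derivation:
Register before byte 5: 0x01
Byte 5: 0xA5
0x01 XOR 0xA5 = 0xA4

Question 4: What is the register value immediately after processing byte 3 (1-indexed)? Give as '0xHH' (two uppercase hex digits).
Answer: 0x09

Derivation:
After byte 1 (0xA8): reg=0x51
After byte 2 (0x82): reg=0x37
After byte 3 (0x34): reg=0x09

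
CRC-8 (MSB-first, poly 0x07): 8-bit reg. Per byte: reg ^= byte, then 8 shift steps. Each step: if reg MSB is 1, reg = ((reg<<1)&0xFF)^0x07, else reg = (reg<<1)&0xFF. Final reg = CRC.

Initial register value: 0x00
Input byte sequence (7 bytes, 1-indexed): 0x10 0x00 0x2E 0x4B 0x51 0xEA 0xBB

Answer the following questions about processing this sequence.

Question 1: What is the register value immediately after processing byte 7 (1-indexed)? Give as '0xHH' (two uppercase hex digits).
Answer: 0x52

Derivation:
After byte 1 (0x10): reg=0x70
After byte 2 (0x00): reg=0x57
After byte 3 (0x2E): reg=0x68
After byte 4 (0x4B): reg=0xE9
After byte 5 (0x51): reg=0x21
After byte 6 (0xEA): reg=0x7F
After byte 7 (0xBB): reg=0x52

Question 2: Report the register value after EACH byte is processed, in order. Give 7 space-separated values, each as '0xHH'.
0x70 0x57 0x68 0xE9 0x21 0x7F 0x52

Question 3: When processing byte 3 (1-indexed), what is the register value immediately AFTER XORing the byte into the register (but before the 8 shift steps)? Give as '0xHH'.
Register before byte 3: 0x57
Byte 3: 0x2E
0x57 XOR 0x2E = 0x79

Answer: 0x79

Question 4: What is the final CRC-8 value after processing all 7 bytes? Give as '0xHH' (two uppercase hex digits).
Answer: 0x52

Derivation:
After byte 1 (0x10): reg=0x70
After byte 2 (0x00): reg=0x57
After byte 3 (0x2E): reg=0x68
After byte 4 (0x4B): reg=0xE9
After byte 5 (0x51): reg=0x21
After byte 6 (0xEA): reg=0x7F
After byte 7 (0xBB): reg=0x52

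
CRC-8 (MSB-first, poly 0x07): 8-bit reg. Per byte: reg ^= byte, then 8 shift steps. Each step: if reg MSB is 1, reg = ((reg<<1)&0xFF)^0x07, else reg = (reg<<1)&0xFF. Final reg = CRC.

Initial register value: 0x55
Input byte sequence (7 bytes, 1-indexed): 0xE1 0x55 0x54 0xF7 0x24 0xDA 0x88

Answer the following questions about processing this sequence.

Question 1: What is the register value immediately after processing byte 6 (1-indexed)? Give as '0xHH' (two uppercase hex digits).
After byte 1 (0xE1): reg=0x05
After byte 2 (0x55): reg=0xB7
After byte 3 (0x54): reg=0xA7
After byte 4 (0xF7): reg=0xB7
After byte 5 (0x24): reg=0xF0
After byte 6 (0xDA): reg=0xD6

Answer: 0xD6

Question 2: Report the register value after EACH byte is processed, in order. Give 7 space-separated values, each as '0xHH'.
0x05 0xB7 0xA7 0xB7 0xF0 0xD6 0x9D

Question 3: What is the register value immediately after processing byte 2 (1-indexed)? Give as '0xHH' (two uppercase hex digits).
Answer: 0xB7

Derivation:
After byte 1 (0xE1): reg=0x05
After byte 2 (0x55): reg=0xB7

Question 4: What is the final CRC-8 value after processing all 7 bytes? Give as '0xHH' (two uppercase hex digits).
After byte 1 (0xE1): reg=0x05
After byte 2 (0x55): reg=0xB7
After byte 3 (0x54): reg=0xA7
After byte 4 (0xF7): reg=0xB7
After byte 5 (0x24): reg=0xF0
After byte 6 (0xDA): reg=0xD6
After byte 7 (0x88): reg=0x9D

Answer: 0x9D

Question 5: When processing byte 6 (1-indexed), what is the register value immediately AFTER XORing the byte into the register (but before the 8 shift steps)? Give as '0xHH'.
Answer: 0x2A

Derivation:
Register before byte 6: 0xF0
Byte 6: 0xDA
0xF0 XOR 0xDA = 0x2A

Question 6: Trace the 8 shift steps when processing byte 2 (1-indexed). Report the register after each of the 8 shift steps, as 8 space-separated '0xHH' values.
After byte 1 (0xE1): reg=0x05
Register before byte 2: 0x05
After XOR with byte 0x55: 0x50

Answer: 0xA0 0x47 0x8E 0x1B 0x36 0x6C 0xD8 0xB7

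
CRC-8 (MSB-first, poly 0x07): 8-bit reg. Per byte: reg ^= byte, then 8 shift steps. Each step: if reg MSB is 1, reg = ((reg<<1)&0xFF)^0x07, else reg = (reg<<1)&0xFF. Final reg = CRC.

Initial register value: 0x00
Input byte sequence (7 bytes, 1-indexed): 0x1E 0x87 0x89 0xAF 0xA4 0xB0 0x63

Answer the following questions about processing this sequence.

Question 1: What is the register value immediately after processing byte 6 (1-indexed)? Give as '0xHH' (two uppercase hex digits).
Answer: 0x54

Derivation:
After byte 1 (0x1E): reg=0x5A
After byte 2 (0x87): reg=0x1D
After byte 3 (0x89): reg=0xE5
After byte 4 (0xAF): reg=0xF1
After byte 5 (0xA4): reg=0xAC
After byte 6 (0xB0): reg=0x54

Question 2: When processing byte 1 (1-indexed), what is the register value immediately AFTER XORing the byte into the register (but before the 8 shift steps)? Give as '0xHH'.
Register before byte 1: 0x00
Byte 1: 0x1E
0x00 XOR 0x1E = 0x1E

Answer: 0x1E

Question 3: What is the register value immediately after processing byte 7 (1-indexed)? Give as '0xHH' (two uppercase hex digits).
Answer: 0x85

Derivation:
After byte 1 (0x1E): reg=0x5A
After byte 2 (0x87): reg=0x1D
After byte 3 (0x89): reg=0xE5
After byte 4 (0xAF): reg=0xF1
After byte 5 (0xA4): reg=0xAC
After byte 6 (0xB0): reg=0x54
After byte 7 (0x63): reg=0x85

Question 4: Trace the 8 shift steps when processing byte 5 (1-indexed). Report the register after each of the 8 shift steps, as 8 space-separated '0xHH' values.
Answer: 0xAA 0x53 0xA6 0x4B 0x96 0x2B 0x56 0xAC

Derivation:
After byte 1 (0x1E): reg=0x5A
After byte 2 (0x87): reg=0x1D
After byte 3 (0x89): reg=0xE5
After byte 4 (0xAF): reg=0xF1
Register before byte 5: 0xF1
After XOR with byte 0xA4: 0x55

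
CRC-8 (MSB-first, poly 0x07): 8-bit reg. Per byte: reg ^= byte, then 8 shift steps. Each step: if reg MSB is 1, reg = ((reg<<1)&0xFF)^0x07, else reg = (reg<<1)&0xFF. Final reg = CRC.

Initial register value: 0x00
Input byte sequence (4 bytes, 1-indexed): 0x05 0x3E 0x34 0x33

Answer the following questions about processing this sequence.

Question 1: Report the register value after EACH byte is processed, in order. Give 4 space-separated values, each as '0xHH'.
0x1B 0xFB 0x63 0xB7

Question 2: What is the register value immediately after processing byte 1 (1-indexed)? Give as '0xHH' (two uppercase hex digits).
Answer: 0x1B

Derivation:
After byte 1 (0x05): reg=0x1B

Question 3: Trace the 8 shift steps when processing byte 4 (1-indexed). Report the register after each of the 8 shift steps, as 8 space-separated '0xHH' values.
After byte 1 (0x05): reg=0x1B
After byte 2 (0x3E): reg=0xFB
After byte 3 (0x34): reg=0x63
Register before byte 4: 0x63
After XOR with byte 0x33: 0x50

Answer: 0xA0 0x47 0x8E 0x1B 0x36 0x6C 0xD8 0xB7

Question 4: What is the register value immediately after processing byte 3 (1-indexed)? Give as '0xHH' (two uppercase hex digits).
Answer: 0x63

Derivation:
After byte 1 (0x05): reg=0x1B
After byte 2 (0x3E): reg=0xFB
After byte 3 (0x34): reg=0x63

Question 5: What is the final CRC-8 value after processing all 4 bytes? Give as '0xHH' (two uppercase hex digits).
Answer: 0xB7

Derivation:
After byte 1 (0x05): reg=0x1B
After byte 2 (0x3E): reg=0xFB
After byte 3 (0x34): reg=0x63
After byte 4 (0x33): reg=0xB7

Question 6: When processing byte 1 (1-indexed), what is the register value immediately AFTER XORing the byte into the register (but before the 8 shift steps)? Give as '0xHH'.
Register before byte 1: 0x00
Byte 1: 0x05
0x00 XOR 0x05 = 0x05

Answer: 0x05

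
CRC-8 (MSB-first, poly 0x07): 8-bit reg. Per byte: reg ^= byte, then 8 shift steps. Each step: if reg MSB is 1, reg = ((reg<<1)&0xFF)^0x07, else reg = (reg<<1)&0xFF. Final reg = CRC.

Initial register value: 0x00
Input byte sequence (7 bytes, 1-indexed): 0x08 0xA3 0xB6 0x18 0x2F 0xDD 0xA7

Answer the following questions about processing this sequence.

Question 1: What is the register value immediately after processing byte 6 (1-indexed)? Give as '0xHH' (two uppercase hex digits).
After byte 1 (0x08): reg=0x38
After byte 2 (0xA3): reg=0xC8
After byte 3 (0xB6): reg=0x7D
After byte 4 (0x18): reg=0x3C
After byte 5 (0x2F): reg=0x79
After byte 6 (0xDD): reg=0x75

Answer: 0x75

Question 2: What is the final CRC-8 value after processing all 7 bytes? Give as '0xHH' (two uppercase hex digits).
After byte 1 (0x08): reg=0x38
After byte 2 (0xA3): reg=0xC8
After byte 3 (0xB6): reg=0x7D
After byte 4 (0x18): reg=0x3C
After byte 5 (0x2F): reg=0x79
After byte 6 (0xDD): reg=0x75
After byte 7 (0xA7): reg=0x30

Answer: 0x30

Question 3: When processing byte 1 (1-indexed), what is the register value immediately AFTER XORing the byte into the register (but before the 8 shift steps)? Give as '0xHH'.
Register before byte 1: 0x00
Byte 1: 0x08
0x00 XOR 0x08 = 0x08

Answer: 0x08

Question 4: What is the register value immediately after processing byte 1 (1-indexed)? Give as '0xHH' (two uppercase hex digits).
Answer: 0x38

Derivation:
After byte 1 (0x08): reg=0x38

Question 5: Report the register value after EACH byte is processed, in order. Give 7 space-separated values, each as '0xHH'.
0x38 0xC8 0x7D 0x3C 0x79 0x75 0x30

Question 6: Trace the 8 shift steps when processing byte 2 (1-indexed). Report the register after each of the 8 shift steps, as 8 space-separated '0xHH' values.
Answer: 0x31 0x62 0xC4 0x8F 0x19 0x32 0x64 0xC8

Derivation:
After byte 1 (0x08): reg=0x38
Register before byte 2: 0x38
After XOR with byte 0xA3: 0x9B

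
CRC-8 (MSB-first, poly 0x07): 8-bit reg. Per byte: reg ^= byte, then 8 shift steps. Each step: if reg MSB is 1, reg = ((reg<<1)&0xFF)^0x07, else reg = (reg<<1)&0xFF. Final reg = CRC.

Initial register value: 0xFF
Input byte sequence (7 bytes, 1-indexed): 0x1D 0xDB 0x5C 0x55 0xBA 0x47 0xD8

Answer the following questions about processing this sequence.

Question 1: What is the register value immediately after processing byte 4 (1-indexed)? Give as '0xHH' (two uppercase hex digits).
After byte 1 (0x1D): reg=0xA0
After byte 2 (0xDB): reg=0x66
After byte 3 (0x5C): reg=0xA6
After byte 4 (0x55): reg=0xD7

Answer: 0xD7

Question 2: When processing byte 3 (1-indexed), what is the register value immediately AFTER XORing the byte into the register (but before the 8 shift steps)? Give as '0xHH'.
Answer: 0x3A

Derivation:
Register before byte 3: 0x66
Byte 3: 0x5C
0x66 XOR 0x5C = 0x3A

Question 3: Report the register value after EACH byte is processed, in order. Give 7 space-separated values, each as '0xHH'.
0xA0 0x66 0xA6 0xD7 0x04 0xCE 0x62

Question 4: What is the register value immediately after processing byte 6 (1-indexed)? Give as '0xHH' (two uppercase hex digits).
Answer: 0xCE

Derivation:
After byte 1 (0x1D): reg=0xA0
After byte 2 (0xDB): reg=0x66
After byte 3 (0x5C): reg=0xA6
After byte 4 (0x55): reg=0xD7
After byte 5 (0xBA): reg=0x04
After byte 6 (0x47): reg=0xCE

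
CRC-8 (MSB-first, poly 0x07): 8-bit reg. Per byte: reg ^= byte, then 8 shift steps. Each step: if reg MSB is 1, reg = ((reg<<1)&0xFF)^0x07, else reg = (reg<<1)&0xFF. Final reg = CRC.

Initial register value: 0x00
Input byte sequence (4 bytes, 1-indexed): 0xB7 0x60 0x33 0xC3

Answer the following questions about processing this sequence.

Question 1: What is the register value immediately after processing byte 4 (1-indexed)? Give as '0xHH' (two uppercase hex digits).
After byte 1 (0xB7): reg=0x0C
After byte 2 (0x60): reg=0x03
After byte 3 (0x33): reg=0x90
After byte 4 (0xC3): reg=0xBE

Answer: 0xBE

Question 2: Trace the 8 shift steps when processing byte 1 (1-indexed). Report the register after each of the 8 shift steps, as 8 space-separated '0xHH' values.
Register before byte 1: 0x00
After XOR with byte 0xB7: 0xB7

Answer: 0x69 0xD2 0xA3 0x41 0x82 0x03 0x06 0x0C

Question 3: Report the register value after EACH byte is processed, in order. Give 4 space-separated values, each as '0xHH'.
0x0C 0x03 0x90 0xBE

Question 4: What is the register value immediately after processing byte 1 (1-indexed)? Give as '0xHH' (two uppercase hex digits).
After byte 1 (0xB7): reg=0x0C

Answer: 0x0C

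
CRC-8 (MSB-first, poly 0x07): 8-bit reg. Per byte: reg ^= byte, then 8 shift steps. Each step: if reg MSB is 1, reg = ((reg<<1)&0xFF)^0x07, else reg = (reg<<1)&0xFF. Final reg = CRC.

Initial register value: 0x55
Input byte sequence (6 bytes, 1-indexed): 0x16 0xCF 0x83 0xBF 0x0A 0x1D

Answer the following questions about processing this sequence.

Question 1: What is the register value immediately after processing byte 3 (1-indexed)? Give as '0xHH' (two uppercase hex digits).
After byte 1 (0x16): reg=0xCE
After byte 2 (0xCF): reg=0x07
After byte 3 (0x83): reg=0x95

Answer: 0x95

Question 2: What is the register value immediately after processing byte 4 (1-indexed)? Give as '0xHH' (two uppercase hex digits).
Answer: 0xD6

Derivation:
After byte 1 (0x16): reg=0xCE
After byte 2 (0xCF): reg=0x07
After byte 3 (0x83): reg=0x95
After byte 4 (0xBF): reg=0xD6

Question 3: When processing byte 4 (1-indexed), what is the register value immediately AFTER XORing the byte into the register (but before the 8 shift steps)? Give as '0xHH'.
Answer: 0x2A

Derivation:
Register before byte 4: 0x95
Byte 4: 0xBF
0x95 XOR 0xBF = 0x2A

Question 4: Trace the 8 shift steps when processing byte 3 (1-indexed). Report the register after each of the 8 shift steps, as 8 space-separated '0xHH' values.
Answer: 0x0F 0x1E 0x3C 0x78 0xF0 0xE7 0xC9 0x95

Derivation:
After byte 1 (0x16): reg=0xCE
After byte 2 (0xCF): reg=0x07
Register before byte 3: 0x07
After XOR with byte 0x83: 0x84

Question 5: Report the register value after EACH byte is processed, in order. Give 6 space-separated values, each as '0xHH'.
0xCE 0x07 0x95 0xD6 0x1A 0x15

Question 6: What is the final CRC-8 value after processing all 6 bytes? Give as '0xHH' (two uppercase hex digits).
After byte 1 (0x16): reg=0xCE
After byte 2 (0xCF): reg=0x07
After byte 3 (0x83): reg=0x95
After byte 4 (0xBF): reg=0xD6
After byte 5 (0x0A): reg=0x1A
After byte 6 (0x1D): reg=0x15

Answer: 0x15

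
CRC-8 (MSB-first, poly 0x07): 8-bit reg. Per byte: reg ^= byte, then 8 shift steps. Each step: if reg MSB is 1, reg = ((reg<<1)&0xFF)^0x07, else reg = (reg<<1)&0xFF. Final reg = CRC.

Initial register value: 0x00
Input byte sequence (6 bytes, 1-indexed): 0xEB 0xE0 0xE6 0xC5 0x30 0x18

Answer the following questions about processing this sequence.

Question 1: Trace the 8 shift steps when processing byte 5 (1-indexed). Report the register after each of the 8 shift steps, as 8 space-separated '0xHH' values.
Answer: 0xF0 0xE7 0xC9 0x95 0x2D 0x5A 0xB4 0x6F

Derivation:
After byte 1 (0xEB): reg=0x9F
After byte 2 (0xE0): reg=0x7A
After byte 3 (0xE6): reg=0xDD
After byte 4 (0xC5): reg=0x48
Register before byte 5: 0x48
After XOR with byte 0x30: 0x78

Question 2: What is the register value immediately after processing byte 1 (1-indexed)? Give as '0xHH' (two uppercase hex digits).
After byte 1 (0xEB): reg=0x9F

Answer: 0x9F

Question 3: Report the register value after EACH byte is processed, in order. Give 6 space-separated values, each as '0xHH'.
0x9F 0x7A 0xDD 0x48 0x6F 0x42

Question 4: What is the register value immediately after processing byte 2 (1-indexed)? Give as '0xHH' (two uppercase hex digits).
After byte 1 (0xEB): reg=0x9F
After byte 2 (0xE0): reg=0x7A

Answer: 0x7A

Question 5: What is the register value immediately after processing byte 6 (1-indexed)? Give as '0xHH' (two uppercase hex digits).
Answer: 0x42

Derivation:
After byte 1 (0xEB): reg=0x9F
After byte 2 (0xE0): reg=0x7A
After byte 3 (0xE6): reg=0xDD
After byte 4 (0xC5): reg=0x48
After byte 5 (0x30): reg=0x6F
After byte 6 (0x18): reg=0x42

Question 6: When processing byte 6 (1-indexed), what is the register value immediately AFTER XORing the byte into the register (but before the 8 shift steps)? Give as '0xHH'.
Answer: 0x77

Derivation:
Register before byte 6: 0x6F
Byte 6: 0x18
0x6F XOR 0x18 = 0x77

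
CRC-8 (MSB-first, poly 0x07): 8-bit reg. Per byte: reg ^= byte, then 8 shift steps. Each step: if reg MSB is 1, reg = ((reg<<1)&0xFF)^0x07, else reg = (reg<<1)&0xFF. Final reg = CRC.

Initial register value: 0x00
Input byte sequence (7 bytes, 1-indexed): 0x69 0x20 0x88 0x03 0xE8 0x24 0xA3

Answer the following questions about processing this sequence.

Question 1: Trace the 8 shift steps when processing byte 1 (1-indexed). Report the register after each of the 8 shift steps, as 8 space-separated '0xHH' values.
Register before byte 1: 0x00
After XOR with byte 0x69: 0x69

Answer: 0xD2 0xA3 0x41 0x82 0x03 0x06 0x0C 0x18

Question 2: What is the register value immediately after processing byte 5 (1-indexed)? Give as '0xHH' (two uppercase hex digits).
Answer: 0xEA

Derivation:
After byte 1 (0x69): reg=0x18
After byte 2 (0x20): reg=0xA8
After byte 3 (0x88): reg=0xE0
After byte 4 (0x03): reg=0xA7
After byte 5 (0xE8): reg=0xEA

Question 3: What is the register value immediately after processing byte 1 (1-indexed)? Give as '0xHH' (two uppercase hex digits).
Answer: 0x18

Derivation:
After byte 1 (0x69): reg=0x18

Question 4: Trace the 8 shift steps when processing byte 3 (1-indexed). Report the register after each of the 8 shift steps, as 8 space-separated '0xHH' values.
Answer: 0x40 0x80 0x07 0x0E 0x1C 0x38 0x70 0xE0

Derivation:
After byte 1 (0x69): reg=0x18
After byte 2 (0x20): reg=0xA8
Register before byte 3: 0xA8
After XOR with byte 0x88: 0x20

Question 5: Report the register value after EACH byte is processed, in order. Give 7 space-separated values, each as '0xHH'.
0x18 0xA8 0xE0 0xA7 0xEA 0x64 0x5B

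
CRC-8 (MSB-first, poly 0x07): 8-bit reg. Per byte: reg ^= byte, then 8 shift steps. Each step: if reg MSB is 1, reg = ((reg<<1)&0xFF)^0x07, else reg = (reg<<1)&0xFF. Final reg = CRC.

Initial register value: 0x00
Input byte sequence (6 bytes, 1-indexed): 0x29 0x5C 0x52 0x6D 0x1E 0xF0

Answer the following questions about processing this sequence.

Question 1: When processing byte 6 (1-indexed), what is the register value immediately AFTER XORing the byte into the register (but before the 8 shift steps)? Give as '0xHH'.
Register before byte 6: 0xBF
Byte 6: 0xF0
0xBF XOR 0xF0 = 0x4F

Answer: 0x4F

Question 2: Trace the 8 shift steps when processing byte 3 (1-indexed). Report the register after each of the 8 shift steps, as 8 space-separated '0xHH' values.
Answer: 0xA3 0x41 0x82 0x03 0x06 0x0C 0x18 0x30

Derivation:
After byte 1 (0x29): reg=0xDF
After byte 2 (0x5C): reg=0x80
Register before byte 3: 0x80
After XOR with byte 0x52: 0xD2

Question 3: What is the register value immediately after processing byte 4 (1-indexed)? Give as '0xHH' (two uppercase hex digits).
Answer: 0x94

Derivation:
After byte 1 (0x29): reg=0xDF
After byte 2 (0x5C): reg=0x80
After byte 3 (0x52): reg=0x30
After byte 4 (0x6D): reg=0x94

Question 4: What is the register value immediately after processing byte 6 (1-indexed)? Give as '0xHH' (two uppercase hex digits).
After byte 1 (0x29): reg=0xDF
After byte 2 (0x5C): reg=0x80
After byte 3 (0x52): reg=0x30
After byte 4 (0x6D): reg=0x94
After byte 5 (0x1E): reg=0xBF
After byte 6 (0xF0): reg=0xEA

Answer: 0xEA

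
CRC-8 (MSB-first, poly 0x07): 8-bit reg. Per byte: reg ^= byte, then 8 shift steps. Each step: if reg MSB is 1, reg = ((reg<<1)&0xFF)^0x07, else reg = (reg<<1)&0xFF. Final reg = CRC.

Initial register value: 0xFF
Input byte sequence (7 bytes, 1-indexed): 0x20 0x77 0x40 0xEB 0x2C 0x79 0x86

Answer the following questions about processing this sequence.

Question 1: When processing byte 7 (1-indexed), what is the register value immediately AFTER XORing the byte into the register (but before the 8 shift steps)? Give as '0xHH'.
Register before byte 7: 0xA0
Byte 7: 0x86
0xA0 XOR 0x86 = 0x26

Answer: 0x26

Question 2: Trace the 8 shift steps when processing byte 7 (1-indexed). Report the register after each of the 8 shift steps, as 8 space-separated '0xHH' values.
Answer: 0x4C 0x98 0x37 0x6E 0xDC 0xBF 0x79 0xF2

Derivation:
After byte 1 (0x20): reg=0x13
After byte 2 (0x77): reg=0x3B
After byte 3 (0x40): reg=0x66
After byte 4 (0xEB): reg=0xAA
After byte 5 (0x2C): reg=0x9B
After byte 6 (0x79): reg=0xA0
Register before byte 7: 0xA0
After XOR with byte 0x86: 0x26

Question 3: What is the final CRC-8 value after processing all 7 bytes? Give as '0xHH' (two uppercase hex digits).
After byte 1 (0x20): reg=0x13
After byte 2 (0x77): reg=0x3B
After byte 3 (0x40): reg=0x66
After byte 4 (0xEB): reg=0xAA
After byte 5 (0x2C): reg=0x9B
After byte 6 (0x79): reg=0xA0
After byte 7 (0x86): reg=0xF2

Answer: 0xF2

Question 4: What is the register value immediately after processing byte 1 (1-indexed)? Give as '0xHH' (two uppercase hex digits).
Answer: 0x13

Derivation:
After byte 1 (0x20): reg=0x13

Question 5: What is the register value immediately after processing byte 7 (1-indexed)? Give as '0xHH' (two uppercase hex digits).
Answer: 0xF2

Derivation:
After byte 1 (0x20): reg=0x13
After byte 2 (0x77): reg=0x3B
After byte 3 (0x40): reg=0x66
After byte 4 (0xEB): reg=0xAA
After byte 5 (0x2C): reg=0x9B
After byte 6 (0x79): reg=0xA0
After byte 7 (0x86): reg=0xF2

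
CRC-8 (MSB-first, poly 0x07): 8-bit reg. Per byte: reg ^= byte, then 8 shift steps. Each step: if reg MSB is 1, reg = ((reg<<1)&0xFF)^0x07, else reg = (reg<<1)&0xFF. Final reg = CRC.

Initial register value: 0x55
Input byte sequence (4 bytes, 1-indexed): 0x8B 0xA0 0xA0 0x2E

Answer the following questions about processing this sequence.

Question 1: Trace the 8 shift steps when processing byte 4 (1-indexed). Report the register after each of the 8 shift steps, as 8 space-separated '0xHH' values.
Answer: 0xB8 0x77 0xEE 0xDB 0xB1 0x65 0xCA 0x93

Derivation:
After byte 1 (0x8B): reg=0x14
After byte 2 (0xA0): reg=0x05
After byte 3 (0xA0): reg=0x72
Register before byte 4: 0x72
After XOR with byte 0x2E: 0x5C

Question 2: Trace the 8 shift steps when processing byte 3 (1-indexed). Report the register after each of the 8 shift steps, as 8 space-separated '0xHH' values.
After byte 1 (0x8B): reg=0x14
After byte 2 (0xA0): reg=0x05
Register before byte 3: 0x05
After XOR with byte 0xA0: 0xA5

Answer: 0x4D 0x9A 0x33 0x66 0xCC 0x9F 0x39 0x72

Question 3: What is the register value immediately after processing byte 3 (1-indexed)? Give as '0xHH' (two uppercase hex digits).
After byte 1 (0x8B): reg=0x14
After byte 2 (0xA0): reg=0x05
After byte 3 (0xA0): reg=0x72

Answer: 0x72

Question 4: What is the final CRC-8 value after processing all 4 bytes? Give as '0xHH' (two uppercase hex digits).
Answer: 0x93

Derivation:
After byte 1 (0x8B): reg=0x14
After byte 2 (0xA0): reg=0x05
After byte 3 (0xA0): reg=0x72
After byte 4 (0x2E): reg=0x93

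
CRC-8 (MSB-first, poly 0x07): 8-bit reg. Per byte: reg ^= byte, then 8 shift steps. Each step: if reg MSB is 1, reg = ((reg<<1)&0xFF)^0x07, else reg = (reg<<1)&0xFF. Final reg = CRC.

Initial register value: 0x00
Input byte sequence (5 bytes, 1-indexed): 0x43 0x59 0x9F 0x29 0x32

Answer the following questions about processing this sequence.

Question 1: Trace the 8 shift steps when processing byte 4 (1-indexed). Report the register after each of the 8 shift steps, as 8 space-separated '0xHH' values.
Answer: 0xEE 0xDB 0xB1 0x65 0xCA 0x93 0x21 0x42

Derivation:
After byte 1 (0x43): reg=0xCE
After byte 2 (0x59): reg=0xEC
After byte 3 (0x9F): reg=0x5E
Register before byte 4: 0x5E
After XOR with byte 0x29: 0x77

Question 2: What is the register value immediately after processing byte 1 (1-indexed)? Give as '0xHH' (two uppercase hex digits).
Answer: 0xCE

Derivation:
After byte 1 (0x43): reg=0xCE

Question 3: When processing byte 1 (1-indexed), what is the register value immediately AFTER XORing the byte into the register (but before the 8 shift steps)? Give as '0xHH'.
Register before byte 1: 0x00
Byte 1: 0x43
0x00 XOR 0x43 = 0x43

Answer: 0x43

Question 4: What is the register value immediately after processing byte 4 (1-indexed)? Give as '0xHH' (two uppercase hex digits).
After byte 1 (0x43): reg=0xCE
After byte 2 (0x59): reg=0xEC
After byte 3 (0x9F): reg=0x5E
After byte 4 (0x29): reg=0x42

Answer: 0x42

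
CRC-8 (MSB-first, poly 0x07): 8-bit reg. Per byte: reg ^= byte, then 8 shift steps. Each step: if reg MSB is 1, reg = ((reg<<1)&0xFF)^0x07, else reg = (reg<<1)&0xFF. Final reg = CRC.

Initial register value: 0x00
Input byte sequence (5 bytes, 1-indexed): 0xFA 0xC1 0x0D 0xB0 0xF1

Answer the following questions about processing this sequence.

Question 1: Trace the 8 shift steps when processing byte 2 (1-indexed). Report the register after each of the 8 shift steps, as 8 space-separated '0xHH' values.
Answer: 0x52 0xA4 0x4F 0x9E 0x3B 0x76 0xEC 0xDF

Derivation:
After byte 1 (0xFA): reg=0xE8
Register before byte 2: 0xE8
After XOR with byte 0xC1: 0x29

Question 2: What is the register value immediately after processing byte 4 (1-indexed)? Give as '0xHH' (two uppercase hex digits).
After byte 1 (0xFA): reg=0xE8
After byte 2 (0xC1): reg=0xDF
After byte 3 (0x0D): reg=0x30
After byte 4 (0xB0): reg=0x89

Answer: 0x89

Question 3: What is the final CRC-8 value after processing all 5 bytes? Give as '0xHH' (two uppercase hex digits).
After byte 1 (0xFA): reg=0xE8
After byte 2 (0xC1): reg=0xDF
After byte 3 (0x0D): reg=0x30
After byte 4 (0xB0): reg=0x89
After byte 5 (0xF1): reg=0x6F

Answer: 0x6F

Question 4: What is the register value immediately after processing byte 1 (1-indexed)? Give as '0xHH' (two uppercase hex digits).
After byte 1 (0xFA): reg=0xE8

Answer: 0xE8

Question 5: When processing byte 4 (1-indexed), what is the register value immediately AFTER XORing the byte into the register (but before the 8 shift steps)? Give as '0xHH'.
Register before byte 4: 0x30
Byte 4: 0xB0
0x30 XOR 0xB0 = 0x80

Answer: 0x80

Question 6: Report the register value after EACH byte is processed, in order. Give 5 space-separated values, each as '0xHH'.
0xE8 0xDF 0x30 0x89 0x6F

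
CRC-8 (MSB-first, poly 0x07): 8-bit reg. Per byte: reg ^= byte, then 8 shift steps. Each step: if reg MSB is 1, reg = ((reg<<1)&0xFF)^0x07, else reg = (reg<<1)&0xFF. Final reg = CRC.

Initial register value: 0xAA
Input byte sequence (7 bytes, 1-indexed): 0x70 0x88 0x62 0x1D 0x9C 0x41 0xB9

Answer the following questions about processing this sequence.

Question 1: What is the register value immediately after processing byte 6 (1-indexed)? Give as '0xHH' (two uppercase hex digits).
Answer: 0x00

Derivation:
After byte 1 (0x70): reg=0x08
After byte 2 (0x88): reg=0x89
After byte 3 (0x62): reg=0x9F
After byte 4 (0x1D): reg=0x87
After byte 5 (0x9C): reg=0x41
After byte 6 (0x41): reg=0x00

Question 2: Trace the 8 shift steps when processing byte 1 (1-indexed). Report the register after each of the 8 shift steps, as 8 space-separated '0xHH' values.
Register before byte 1: 0xAA
After XOR with byte 0x70: 0xDA

Answer: 0xB3 0x61 0xC2 0x83 0x01 0x02 0x04 0x08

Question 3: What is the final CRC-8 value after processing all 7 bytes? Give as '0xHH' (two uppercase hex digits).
Answer: 0x26

Derivation:
After byte 1 (0x70): reg=0x08
After byte 2 (0x88): reg=0x89
After byte 3 (0x62): reg=0x9F
After byte 4 (0x1D): reg=0x87
After byte 5 (0x9C): reg=0x41
After byte 6 (0x41): reg=0x00
After byte 7 (0xB9): reg=0x26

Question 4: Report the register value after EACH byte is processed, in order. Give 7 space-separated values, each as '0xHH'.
0x08 0x89 0x9F 0x87 0x41 0x00 0x26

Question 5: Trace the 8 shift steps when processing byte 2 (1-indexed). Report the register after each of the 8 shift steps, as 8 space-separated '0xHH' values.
Answer: 0x07 0x0E 0x1C 0x38 0x70 0xE0 0xC7 0x89

Derivation:
After byte 1 (0x70): reg=0x08
Register before byte 2: 0x08
After XOR with byte 0x88: 0x80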